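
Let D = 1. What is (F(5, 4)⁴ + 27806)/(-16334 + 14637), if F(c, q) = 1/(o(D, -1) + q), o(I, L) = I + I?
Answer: -36036577/2199312 ≈ -16.385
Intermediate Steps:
o(I, L) = 2*I
F(c, q) = 1/(2 + q) (F(c, q) = 1/(2*1 + q) = 1/(2 + q))
(F(5, 4)⁴ + 27806)/(-16334 + 14637) = ((1/(2 + 4))⁴ + 27806)/(-16334 + 14637) = ((1/6)⁴ + 27806)/(-1697) = ((⅙)⁴ + 27806)*(-1/1697) = (1/1296 + 27806)*(-1/1697) = (36036577/1296)*(-1/1697) = -36036577/2199312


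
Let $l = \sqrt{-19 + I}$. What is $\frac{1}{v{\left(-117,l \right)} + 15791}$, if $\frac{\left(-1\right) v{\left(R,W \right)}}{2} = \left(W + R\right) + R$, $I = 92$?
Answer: $\frac{16259}{264354789} + \frac{2 \sqrt{73}}{264354789} \approx 6.1569 \cdot 10^{-5}$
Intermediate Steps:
$l = \sqrt{73}$ ($l = \sqrt{-19 + 92} = \sqrt{73} \approx 8.544$)
$v{\left(R,W \right)} = - 4 R - 2 W$ ($v{\left(R,W \right)} = - 2 \left(\left(W + R\right) + R\right) = - 2 \left(\left(R + W\right) + R\right) = - 2 \left(W + 2 R\right) = - 4 R - 2 W$)
$\frac{1}{v{\left(-117,l \right)} + 15791} = \frac{1}{\left(\left(-4\right) \left(-117\right) - 2 \sqrt{73}\right) + 15791} = \frac{1}{\left(468 - 2 \sqrt{73}\right) + 15791} = \frac{1}{16259 - 2 \sqrt{73}}$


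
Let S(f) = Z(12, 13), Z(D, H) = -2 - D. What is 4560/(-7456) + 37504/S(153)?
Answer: -8740427/3262 ≈ -2679.5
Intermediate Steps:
S(f) = -14 (S(f) = -2 - 1*12 = -2 - 12 = -14)
4560/(-7456) + 37504/S(153) = 4560/(-7456) + 37504/(-14) = 4560*(-1/7456) + 37504*(-1/14) = -285/466 - 18752/7 = -8740427/3262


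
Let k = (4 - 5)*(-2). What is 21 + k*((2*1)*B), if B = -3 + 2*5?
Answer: 49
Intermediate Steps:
B = 7 (B = -3 + 10 = 7)
k = 2 (k = -1*(-2) = 2)
21 + k*((2*1)*B) = 21 + 2*((2*1)*7) = 21 + 2*(2*7) = 21 + 2*14 = 21 + 28 = 49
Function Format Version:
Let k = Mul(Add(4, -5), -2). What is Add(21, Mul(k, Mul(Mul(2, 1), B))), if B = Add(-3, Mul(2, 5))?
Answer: 49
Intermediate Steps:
B = 7 (B = Add(-3, 10) = 7)
k = 2 (k = Mul(-1, -2) = 2)
Add(21, Mul(k, Mul(Mul(2, 1), B))) = Add(21, Mul(2, Mul(Mul(2, 1), 7))) = Add(21, Mul(2, Mul(2, 7))) = Add(21, Mul(2, 14)) = Add(21, 28) = 49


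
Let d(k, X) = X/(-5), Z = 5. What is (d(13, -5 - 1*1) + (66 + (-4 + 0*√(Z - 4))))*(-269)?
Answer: -85004/5 ≈ -17001.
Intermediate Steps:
d(k, X) = -X/5 (d(k, X) = X*(-⅕) = -X/5)
(d(13, -5 - 1*1) + (66 + (-4 + 0*√(Z - 4))))*(-269) = (-(-5 - 1*1)/5 + (66 + (-4 + 0*√(5 - 4))))*(-269) = (-(-5 - 1)/5 + (66 + (-4 + 0*√1)))*(-269) = (-⅕*(-6) + (66 + (-4 + 0*1)))*(-269) = (6/5 + (66 + (-4 + 0)))*(-269) = (6/5 + (66 - 4))*(-269) = (6/5 + 62)*(-269) = (316/5)*(-269) = -85004/5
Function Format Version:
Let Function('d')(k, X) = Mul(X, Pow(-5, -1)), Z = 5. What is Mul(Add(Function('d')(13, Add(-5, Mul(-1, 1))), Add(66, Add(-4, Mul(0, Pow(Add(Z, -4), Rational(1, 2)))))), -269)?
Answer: Rational(-85004, 5) ≈ -17001.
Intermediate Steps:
Function('d')(k, X) = Mul(Rational(-1, 5), X) (Function('d')(k, X) = Mul(X, Rational(-1, 5)) = Mul(Rational(-1, 5), X))
Mul(Add(Function('d')(13, Add(-5, Mul(-1, 1))), Add(66, Add(-4, Mul(0, Pow(Add(Z, -4), Rational(1, 2)))))), -269) = Mul(Add(Mul(Rational(-1, 5), Add(-5, Mul(-1, 1))), Add(66, Add(-4, Mul(0, Pow(Add(5, -4), Rational(1, 2)))))), -269) = Mul(Add(Mul(Rational(-1, 5), Add(-5, -1)), Add(66, Add(-4, Mul(0, Pow(1, Rational(1, 2)))))), -269) = Mul(Add(Mul(Rational(-1, 5), -6), Add(66, Add(-4, Mul(0, 1)))), -269) = Mul(Add(Rational(6, 5), Add(66, Add(-4, 0))), -269) = Mul(Add(Rational(6, 5), Add(66, -4)), -269) = Mul(Add(Rational(6, 5), 62), -269) = Mul(Rational(316, 5), -269) = Rational(-85004, 5)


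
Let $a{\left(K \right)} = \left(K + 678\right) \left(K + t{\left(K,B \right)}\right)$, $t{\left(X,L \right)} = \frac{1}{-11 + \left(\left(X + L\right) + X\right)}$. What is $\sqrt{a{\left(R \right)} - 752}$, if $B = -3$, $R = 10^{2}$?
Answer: $\frac{\sqrt{666424329}}{93} \approx 277.58$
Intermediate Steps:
$R = 100$
$t{\left(X,L \right)} = \frac{1}{-11 + L + 2 X}$ ($t{\left(X,L \right)} = \frac{1}{-11 + \left(\left(L + X\right) + X\right)} = \frac{1}{-11 + \left(L + 2 X\right)} = \frac{1}{-11 + L + 2 X}$)
$a{\left(K \right)} = \left(678 + K\right) \left(K + \frac{1}{-14 + 2 K}\right)$ ($a{\left(K \right)} = \left(K + 678\right) \left(K + \frac{1}{-11 - 3 + 2 K}\right) = \left(678 + K\right) \left(K + \frac{1}{-14 + 2 K}\right)$)
$\sqrt{a{\left(R \right)} - 752} = \sqrt{\frac{339 + \frac{1}{2} \cdot 100 + 100 \left(-7 + 100\right) \left(678 + 100\right)}{-7 + 100} - 752} = \sqrt{\frac{339 + 50 + 100 \cdot 93 \cdot 778}{93} - 752} = \sqrt{\frac{339 + 50 + 7235400}{93} - 752} = \sqrt{\frac{1}{93} \cdot 7235789 - 752} = \sqrt{\frac{7235789}{93} - 752} = \sqrt{\frac{7165853}{93}} = \frac{\sqrt{666424329}}{93}$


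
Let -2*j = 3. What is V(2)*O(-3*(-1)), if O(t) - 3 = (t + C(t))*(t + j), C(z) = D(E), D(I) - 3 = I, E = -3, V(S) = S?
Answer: 15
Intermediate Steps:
j = -3/2 (j = -½*3 = -3/2 ≈ -1.5000)
D(I) = 3 + I
C(z) = 0 (C(z) = 3 - 3 = 0)
O(t) = 3 + t*(-3/2 + t) (O(t) = 3 + (t + 0)*(t - 3/2) = 3 + t*(-3/2 + t))
V(2)*O(-3*(-1)) = 2*(3 + (-3*(-1))² - (-9)*(-1)/2) = 2*(3 + 3² - 3/2*3) = 2*(3 + 9 - 9/2) = 2*(15/2) = 15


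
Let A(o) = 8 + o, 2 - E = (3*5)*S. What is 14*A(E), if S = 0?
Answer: 140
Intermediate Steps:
E = 2 (E = 2 - 3*5*0 = 2 - 15*0 = 2 - 1*0 = 2 + 0 = 2)
14*A(E) = 14*(8 + 2) = 14*10 = 140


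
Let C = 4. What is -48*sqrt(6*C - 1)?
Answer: -48*sqrt(23) ≈ -230.20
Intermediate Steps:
-48*sqrt(6*C - 1) = -48*sqrt(6*4 - 1) = -48*sqrt(24 - 1) = -48*sqrt(23)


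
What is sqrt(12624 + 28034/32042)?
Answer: sqrt(3240457461541)/16021 ≈ 112.36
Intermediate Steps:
sqrt(12624 + 28034/32042) = sqrt(12624 + 28034*(1/32042)) = sqrt(12624 + 14017/16021) = sqrt(202263121/16021) = sqrt(3240457461541)/16021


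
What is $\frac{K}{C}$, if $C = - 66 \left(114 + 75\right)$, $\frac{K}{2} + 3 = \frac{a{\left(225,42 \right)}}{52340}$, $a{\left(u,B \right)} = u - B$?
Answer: $\frac{52279}{108814860} \approx 0.00048044$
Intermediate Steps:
$K = - \frac{156837}{26170}$ ($K = -6 + 2 \frac{225 - 42}{52340} = -6 + 2 \left(225 - 42\right) \frac{1}{52340} = -6 + 2 \cdot 183 \cdot \frac{1}{52340} = -6 + 2 \cdot \frac{183}{52340} = -6 + \frac{183}{26170} = - \frac{156837}{26170} \approx -5.993$)
$C = -12474$ ($C = \left(-66\right) 189 = -12474$)
$\frac{K}{C} = - \frac{156837}{26170 \left(-12474\right)} = \left(- \frac{156837}{26170}\right) \left(- \frac{1}{12474}\right) = \frac{52279}{108814860}$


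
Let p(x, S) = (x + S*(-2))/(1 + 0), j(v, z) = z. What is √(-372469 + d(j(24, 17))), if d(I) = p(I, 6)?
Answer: 4*I*√23279 ≈ 610.3*I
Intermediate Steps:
p(x, S) = x - 2*S (p(x, S) = (x - 2*S)/1 = (x - 2*S)*1 = x - 2*S)
d(I) = -12 + I (d(I) = I - 2*6 = I - 12 = -12 + I)
√(-372469 + d(j(24, 17))) = √(-372469 + (-12 + 17)) = √(-372469 + 5) = √(-372464) = 4*I*√23279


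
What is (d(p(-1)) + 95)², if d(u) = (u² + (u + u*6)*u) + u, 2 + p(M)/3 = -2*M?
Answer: 9025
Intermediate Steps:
p(M) = -6 - 6*M (p(M) = -6 + 3*(-2*M) = -6 - 6*M)
d(u) = u + 8*u² (d(u) = (u² + (u + 6*u)*u) + u = (u² + (7*u)*u) + u = (u² + 7*u²) + u = 8*u² + u = u + 8*u²)
(d(p(-1)) + 95)² = ((-6 - 6*(-1))*(1 + 8*(-6 - 6*(-1))) + 95)² = ((-6 + 6)*(1 + 8*(-6 + 6)) + 95)² = (0*(1 + 8*0) + 95)² = (0*(1 + 0) + 95)² = (0*1 + 95)² = (0 + 95)² = 95² = 9025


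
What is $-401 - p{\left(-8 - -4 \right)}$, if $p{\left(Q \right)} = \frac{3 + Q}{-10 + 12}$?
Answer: $- \frac{801}{2} \approx -400.5$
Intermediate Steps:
$p{\left(Q \right)} = \frac{3}{2} + \frac{Q}{2}$ ($p{\left(Q \right)} = \frac{3 + Q}{2} = \left(3 + Q\right) \frac{1}{2} = \frac{3}{2} + \frac{Q}{2}$)
$-401 - p{\left(-8 - -4 \right)} = -401 - \left(\frac{3}{2} + \frac{-8 - -4}{2}\right) = -401 - \left(\frac{3}{2} + \frac{-8 + 4}{2}\right) = -401 - \left(\frac{3}{2} + \frac{1}{2} \left(-4\right)\right) = -401 - \left(\frac{3}{2} - 2\right) = -401 - - \frac{1}{2} = -401 + \frac{1}{2} = - \frac{801}{2}$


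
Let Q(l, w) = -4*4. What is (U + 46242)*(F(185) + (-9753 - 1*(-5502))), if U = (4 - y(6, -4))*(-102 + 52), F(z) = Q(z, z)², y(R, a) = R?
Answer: -185136290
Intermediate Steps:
Q(l, w) = -16
F(z) = 256 (F(z) = (-16)² = 256)
U = 100 (U = (4 - 1*6)*(-102 + 52) = (4 - 6)*(-50) = -2*(-50) = 100)
(U + 46242)*(F(185) + (-9753 - 1*(-5502))) = (100 + 46242)*(256 + (-9753 - 1*(-5502))) = 46342*(256 + (-9753 + 5502)) = 46342*(256 - 4251) = 46342*(-3995) = -185136290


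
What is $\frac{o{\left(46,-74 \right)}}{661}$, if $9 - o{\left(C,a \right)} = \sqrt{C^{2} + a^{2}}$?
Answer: $\frac{9}{661} - \frac{2 \sqrt{1898}}{661} \approx -0.1182$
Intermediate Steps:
$o{\left(C,a \right)} = 9 - \sqrt{C^{2} + a^{2}}$
$\frac{o{\left(46,-74 \right)}}{661} = \frac{9 - \sqrt{46^{2} + \left(-74\right)^{2}}}{661} = \left(9 - \sqrt{2116 + 5476}\right) \frac{1}{661} = \left(9 - \sqrt{7592}\right) \frac{1}{661} = \left(9 - 2 \sqrt{1898}\right) \frac{1}{661} = \frac{9}{661} - \frac{2 \sqrt{1898}}{661}$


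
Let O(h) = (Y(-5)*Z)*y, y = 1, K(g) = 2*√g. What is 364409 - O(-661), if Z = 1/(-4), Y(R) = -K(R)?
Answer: 364409 - I*√5/2 ≈ 3.6441e+5 - 1.118*I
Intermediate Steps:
Y(R) = -2*√R
Z = -¼ ≈ -0.25000
O(h) = I*√5/2 (O(h) = (-2*I*√5*(-¼))*1 = (I*√5/2)*1 = I*√5/2)
364409 - O(-661) = 364409 - I*√5/2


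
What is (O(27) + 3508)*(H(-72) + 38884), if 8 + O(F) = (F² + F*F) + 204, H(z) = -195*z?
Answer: 273193688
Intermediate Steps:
O(F) = 196 + 2*F² (O(F) = -8 + ((F² + F*F) + 204) = -8 + ((F² + F²) + 204) = -8 + (2*F² + 204) = -8 + (204 + 2*F²) = 196 + 2*F²)
(O(27) + 3508)*(H(-72) + 38884) = ((196 + 2*27²) + 3508)*(-195*(-72) + 38884) = ((196 + 2*729) + 3508)*(14040 + 38884) = ((196 + 1458) + 3508)*52924 = (1654 + 3508)*52924 = 5162*52924 = 273193688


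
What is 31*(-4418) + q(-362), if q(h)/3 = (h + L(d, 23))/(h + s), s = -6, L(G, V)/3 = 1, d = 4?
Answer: -50399467/368 ≈ -1.3696e+5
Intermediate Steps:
L(G, V) = 3 (L(G, V) = 3*1 = 3)
q(h) = 3*(3 + h)/(-6 + h) (q(h) = 3*((h + 3)/(h - 6)) = 3*((3 + h)/(-6 + h)) = 3*(3 + h)/(-6 + h))
31*(-4418) + q(-362) = 31*(-4418) + 3*(3 - 362)/(-6 - 362) = -136958 + 3*(-359)/(-368) = -136958 + 3*(-1/368)*(-359) = -136958 + 1077/368 = -50399467/368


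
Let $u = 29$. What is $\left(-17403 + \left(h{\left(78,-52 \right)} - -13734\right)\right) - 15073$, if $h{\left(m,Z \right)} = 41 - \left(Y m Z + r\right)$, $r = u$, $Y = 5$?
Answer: $1550$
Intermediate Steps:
$r = 29$
$h{\left(m,Z \right)} = 12 - 5 Z m$ ($h{\left(m,Z \right)} = 41 - \left(5 m Z + 29\right) = 41 - \left(5 Z m + 29\right) = 41 - \left(29 + 5 Z m\right) = 12 - 5 Z m$)
$\left(-17403 + \left(h{\left(78,-52 \right)} - -13734\right)\right) - 15073 = \left(-17403 - \left(-13746 - 20280\right)\right) - 15073 = \left(-17403 + \left(\left(12 + 20280\right) + 13734\right)\right) - 15073 = \left(-17403 + \left(20292 + 13734\right)\right) - 15073 = \left(-17403 + 34026\right) - 15073 = 16623 - 15073 = 1550$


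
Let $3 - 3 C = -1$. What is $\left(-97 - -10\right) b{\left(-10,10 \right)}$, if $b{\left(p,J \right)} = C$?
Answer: $-116$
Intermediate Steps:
$C = \frac{4}{3}$ ($C = 1 - - \frac{1}{3} = 1 + \frac{1}{3} = \frac{4}{3} \approx 1.3333$)
$b{\left(p,J \right)} = \frac{4}{3}$
$\left(-97 - -10\right) b{\left(-10,10 \right)} = \left(-97 - -10\right) \frac{4}{3} = \left(-97 + 10\right) \frac{4}{3} = \left(-87\right) \frac{4}{3} = -116$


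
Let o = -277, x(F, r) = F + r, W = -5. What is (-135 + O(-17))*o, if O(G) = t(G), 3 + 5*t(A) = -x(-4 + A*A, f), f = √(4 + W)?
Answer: 266751/5 + 277*I/5 ≈ 53350.0 + 55.4*I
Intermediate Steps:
f = I (f = √(4 - 5) = √(-1) = I ≈ 1.0*I)
t(A) = ⅕ - I/5 - A²/5 (t(A) = -⅗ + (-((-4 + A*A) + I))/5 = -⅗ + (-((-4 + A²) + I))/5 = -⅗ + (-(-4 + I + A²))/5 = -⅗ + (4 - I - A²)/5 = -⅗ + (⅘ - I/5 - A²/5) = ⅕ - I/5 - A²/5)
O(G) = ⅕ - I/5 - G²/5
(-135 + O(-17))*o = (-135 + (⅕ - I/5 - ⅕*(-17)²))*(-277) = (-135 + (⅕ - I/5 - ⅕*289))*(-277) = (-135 + (⅕ - I/5 - 289/5))*(-277) = (-135 + (-288/5 - I/5))*(-277) = (-963/5 - I/5)*(-277) = 266751/5 + 277*I/5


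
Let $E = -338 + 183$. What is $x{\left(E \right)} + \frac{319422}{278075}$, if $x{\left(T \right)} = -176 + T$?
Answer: $- \frac{91723403}{278075} \approx -329.85$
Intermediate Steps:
$E = -155$
$x{\left(E \right)} + \frac{319422}{278075} = \left(-176 - 155\right) + \frac{319422}{278075} = -331 + 319422 \cdot \frac{1}{278075} = -331 + \frac{319422}{278075} = - \frac{91723403}{278075}$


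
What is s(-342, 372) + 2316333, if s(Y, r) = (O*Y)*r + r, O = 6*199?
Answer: -149588751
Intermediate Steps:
O = 1194
s(Y, r) = r + 1194*Y*r (s(Y, r) = (1194*Y)*r + r = 1194*Y*r + r = r + 1194*Y*r)
s(-342, 372) + 2316333 = 372*(1 + 1194*(-342)) + 2316333 = 372*(1 - 408348) + 2316333 = 372*(-408347) + 2316333 = -151905084 + 2316333 = -149588751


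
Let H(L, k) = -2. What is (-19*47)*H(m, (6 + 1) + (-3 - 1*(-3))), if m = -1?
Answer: 1786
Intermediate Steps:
(-19*47)*H(m, (6 + 1) + (-3 - 1*(-3))) = -19*47*(-2) = -893*(-2) = 1786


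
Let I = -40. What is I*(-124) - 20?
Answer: 4940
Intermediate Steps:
I*(-124) - 20 = -40*(-124) - 20 = 4960 - 20 = 4940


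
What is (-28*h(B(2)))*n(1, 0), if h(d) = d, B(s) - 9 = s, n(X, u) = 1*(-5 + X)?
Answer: 1232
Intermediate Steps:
n(X, u) = -5 + X
B(s) = 9 + s
(-28*h(B(2)))*n(1, 0) = (-28*(9 + 2))*(-5 + 1) = -28*11*(-4) = -308*(-4) = 1232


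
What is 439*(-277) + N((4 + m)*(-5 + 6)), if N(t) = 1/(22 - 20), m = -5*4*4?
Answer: -243205/2 ≈ -1.2160e+5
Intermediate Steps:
m = -80 (m = -20*4 = -80)
N(t) = ½ (N(t) = 1/2 = ½)
439*(-277) + N((4 + m)*(-5 + 6)) = 439*(-277) + ½ = -121603 + ½ = -243205/2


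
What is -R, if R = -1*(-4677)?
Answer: -4677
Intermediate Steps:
R = 4677
-R = -1*4677 = -4677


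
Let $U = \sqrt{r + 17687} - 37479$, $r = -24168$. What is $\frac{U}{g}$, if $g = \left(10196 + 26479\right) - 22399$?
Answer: $- \frac{37479}{14276} + \frac{i \sqrt{6481}}{14276} \approx -2.6253 + 0.0056392 i$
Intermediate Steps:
$g = 14276$ ($g = 36675 - 22399 = 14276$)
$U = -37479 + i \sqrt{6481}$ ($U = \sqrt{-24168 + 17687} - 37479 = \sqrt{-6481} - 37479 = i \sqrt{6481} - 37479 = -37479 + i \sqrt{6481} \approx -37479.0 + 80.505 i$)
$\frac{U}{g} = \frac{-37479 + i \sqrt{6481}}{14276} = \left(-37479 + i \sqrt{6481}\right) \frac{1}{14276} = - \frac{37479}{14276} + \frac{i \sqrt{6481}}{14276}$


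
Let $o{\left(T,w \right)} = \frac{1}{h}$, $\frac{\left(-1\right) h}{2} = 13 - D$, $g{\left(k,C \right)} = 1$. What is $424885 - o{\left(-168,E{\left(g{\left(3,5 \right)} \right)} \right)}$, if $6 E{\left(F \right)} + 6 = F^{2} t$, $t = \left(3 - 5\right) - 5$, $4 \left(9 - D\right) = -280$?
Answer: $\frac{56084819}{132} \approx 4.2489 \cdot 10^{5}$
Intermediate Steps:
$D = 79$ ($D = 9 - -70 = 9 + 70 = 79$)
$t = -7$ ($t = -2 - 5 = -7$)
$h = 132$ ($h = - 2 \left(13 - 79\right) = \left(-2\right) \left(-66\right) = 132$)
$E{\left(F \right)} = -1 - \frac{7 F^{2}}{6}$ ($E{\left(F \right)} = -1 + \frac{F^{2} \left(-7\right)}{6} = -1 + \frac{\left(-7\right) F^{2}}{6} = -1 - \frac{7 F^{2}}{6}$)
$o{\left(T,w \right)} = \frac{1}{132}$
$424885 - o{\left(-168,E{\left(g{\left(3,5 \right)} \right)} \right)} = 424885 - \frac{1}{132} = \frac{56084819}{132}$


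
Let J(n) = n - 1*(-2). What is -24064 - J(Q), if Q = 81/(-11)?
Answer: -264645/11 ≈ -24059.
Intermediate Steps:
Q = -81/11 (Q = 81*(-1/11) = -81/11 ≈ -7.3636)
J(n) = 2 + n (J(n) = n + 2 = 2 + n)
-24064 - J(Q) = -24064 - (2 - 81/11) = -24064 - 1*(-59/11) = -24064 + 59/11 = -264645/11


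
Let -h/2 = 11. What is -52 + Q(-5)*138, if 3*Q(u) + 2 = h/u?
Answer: 292/5 ≈ 58.400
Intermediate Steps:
h = -22 (h = -2*11 = -22)
Q(u) = -⅔ - 22/(3*u) (Q(u) = -⅔ + (-22/u)/3 = -⅔ - 22/(3*u))
-52 + Q(-5)*138 = -52 + ((⅔)*(-11 - 1*(-5))/(-5))*138 = -52 + ((⅔)*(-⅕)*(-11 + 5))*138 = -52 + ((⅔)*(-⅕)*(-6))*138 = -52 + (⅘)*138 = -52 + 552/5 = 292/5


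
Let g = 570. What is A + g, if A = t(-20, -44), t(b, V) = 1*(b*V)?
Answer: 1450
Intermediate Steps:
t(b, V) = V*b (t(b, V) = 1*(V*b) = V*b)
A = 880 (A = -44*(-20) = 880)
A + g = 880 + 570 = 1450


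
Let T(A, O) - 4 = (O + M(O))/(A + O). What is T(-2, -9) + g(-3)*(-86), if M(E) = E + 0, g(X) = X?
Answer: 2900/11 ≈ 263.64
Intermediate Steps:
M(E) = E
T(A, O) = 4 + 2*O/(A + O) (T(A, O) = 4 + (O + O)/(A + O) = 4 + (2*O)/(A + O) = 4 + 2*O/(A + O))
T(-2, -9) + g(-3)*(-86) = 2*(2*(-2) + 3*(-9))/(-2 - 9) - 3*(-86) = 2*(-4 - 27)/(-11) + 258 = 2*(-1/11)*(-31) + 258 = 62/11 + 258 = 2900/11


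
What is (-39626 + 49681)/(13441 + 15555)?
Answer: 10055/28996 ≈ 0.34677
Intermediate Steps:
(-39626 + 49681)/(13441 + 15555) = 10055/28996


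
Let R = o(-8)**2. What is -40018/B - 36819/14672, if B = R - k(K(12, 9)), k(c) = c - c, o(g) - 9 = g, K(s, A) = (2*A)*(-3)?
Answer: -587180915/14672 ≈ -40021.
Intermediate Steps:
K(s, A) = -6*A
o(g) = 9 + g
R = 1 (R = (9 - 8)**2 = 1**2 = 1)
k(c) = 0
B = 1 (B = 1 - 1*0 = 1 + 0 = 1)
-40018/B - 36819/14672 = -40018/1 - 36819/14672 = -40018*1 - 36819*1/14672 = -40018 - 36819/14672 = -587180915/14672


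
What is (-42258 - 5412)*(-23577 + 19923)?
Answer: 174186180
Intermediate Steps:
(-42258 - 5412)*(-23577 + 19923) = -47670*(-3654) = 174186180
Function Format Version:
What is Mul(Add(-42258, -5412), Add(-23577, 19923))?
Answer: 174186180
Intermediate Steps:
Mul(Add(-42258, -5412), Add(-23577, 19923)) = Mul(-47670, -3654) = 174186180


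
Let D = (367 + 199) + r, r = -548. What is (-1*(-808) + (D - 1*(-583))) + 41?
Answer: 1450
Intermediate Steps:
D = 18 (D = (367 + 199) - 548 = 566 - 548 = 18)
(-1*(-808) + (D - 1*(-583))) + 41 = (-1*(-808) + (18 - 1*(-583))) + 41 = (808 + (18 + 583)) + 41 = (808 + 601) + 41 = 1409 + 41 = 1450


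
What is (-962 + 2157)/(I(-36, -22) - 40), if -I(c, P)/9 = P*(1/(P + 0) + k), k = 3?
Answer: 239/109 ≈ 2.1927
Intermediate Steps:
I(c, P) = -9*P*(3 + 1/P) (I(c, P) = -9*P*(1/(P + 0) + 3) = -9*P*(1/P + 3) = -9*P*(3 + 1/P))
(-962 + 2157)/(I(-36, -22) - 40) = (-962 + 2157)/((-9 - 27*(-22)) - 40) = 1195/((-9 + 594) - 40) = 1195/(585 - 40) = 1195/545 = 1195*(1/545) = 239/109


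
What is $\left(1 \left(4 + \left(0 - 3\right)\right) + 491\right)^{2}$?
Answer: $242064$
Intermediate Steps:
$\left(1 \left(4 + \left(0 - 3\right)\right) + 491\right)^{2} = \left(1 \left(4 - 3\right) + 491\right)^{2} = \left(1 \cdot 1 + 491\right)^{2} = \left(1 + 491\right)^{2} = 492^{2} = 242064$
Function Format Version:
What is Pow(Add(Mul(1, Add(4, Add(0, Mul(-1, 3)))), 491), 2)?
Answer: 242064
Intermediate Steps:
Pow(Add(Mul(1, Add(4, Add(0, Mul(-1, 3)))), 491), 2) = Pow(Add(Mul(1, Add(4, Add(0, -3))), 491), 2) = Pow(Add(Mul(1, Add(4, -3)), 491), 2) = Pow(Add(Mul(1, 1), 491), 2) = Pow(Add(1, 491), 2) = Pow(492, 2) = 242064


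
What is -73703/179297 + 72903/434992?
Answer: -18988926185/77992760624 ≈ -0.24347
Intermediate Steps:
-73703/179297 + 72903/434992 = -18988926185/77992760624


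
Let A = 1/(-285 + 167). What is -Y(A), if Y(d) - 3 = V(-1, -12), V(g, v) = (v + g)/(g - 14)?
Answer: -58/15 ≈ -3.8667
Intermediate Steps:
V(g, v) = (g + v)/(-14 + g)
A = -1/118 (A = 1/(-118) = -1/118 ≈ -0.0084746)
Y(d) = 58/15 (Y(d) = 3 + (-1 - 12)/(-14 - 1) = 3 - 13/(-15) = 3 - 1/15*(-13) = 3 + 13/15 = 58/15)
-Y(A) = -1*58/15 = -58/15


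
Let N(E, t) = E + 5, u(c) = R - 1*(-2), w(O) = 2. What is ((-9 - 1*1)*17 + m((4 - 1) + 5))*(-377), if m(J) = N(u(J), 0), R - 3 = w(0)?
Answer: 59566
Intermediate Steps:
R = 5 (R = 3 + 2 = 5)
u(c) = 7 (u(c) = 5 - 1*(-2) = 5 + 2 = 7)
N(E, t) = 5 + E
m(J) = 12 (m(J) = 5 + 7 = 12)
((-9 - 1*1)*17 + m((4 - 1) + 5))*(-377) = ((-9 - 1*1)*17 + 12)*(-377) = ((-9 - 1)*17 + 12)*(-377) = (-10*17 + 12)*(-377) = (-170 + 12)*(-377) = -158*(-377) = 59566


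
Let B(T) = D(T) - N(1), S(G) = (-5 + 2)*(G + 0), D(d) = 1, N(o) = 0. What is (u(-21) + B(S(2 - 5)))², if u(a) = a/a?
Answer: 4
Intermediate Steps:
S(G) = -3*G
B(T) = 1 (B(T) = 1 - 1*0 = 1 + 0 = 1)
u(a) = 1
(u(-21) + B(S(2 - 5)))² = (1 + 1)² = 2² = 4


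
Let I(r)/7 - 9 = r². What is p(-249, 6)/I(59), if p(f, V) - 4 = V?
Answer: 1/2443 ≈ 0.00040933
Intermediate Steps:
p(f, V) = 4 + V
I(r) = 63 + 7*r²
p(-249, 6)/I(59) = (4 + 6)/(63 + 7*59²) = 10/(63 + 7*3481) = 10/(63 + 24367) = 10/24430 = 10*(1/24430) = 1/2443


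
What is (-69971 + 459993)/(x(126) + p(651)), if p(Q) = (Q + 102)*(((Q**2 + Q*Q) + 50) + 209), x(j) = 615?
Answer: 195011/319219974 ≈ 0.00061090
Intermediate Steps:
p(Q) = (102 + Q)*(259 + 2*Q**2) (p(Q) = (102 + Q)*(((Q**2 + Q**2) + 50) + 209) = (102 + Q)*((2*Q**2 + 50) + 209) = (102 + Q)*((50 + 2*Q**2) + 209) = (102 + Q)*(259 + 2*Q**2))
(-69971 + 459993)/(x(126) + p(651)) = (-69971 + 459993)/(615 + (26418 + 2*651**3 + 204*651**2 + 259*651)) = 390022/(615 + (26418 + 2*275894451 + 204*423801 + 168609)) = 390022/(615 + (26418 + 551788902 + 86455404 + 168609)) = 390022/(615 + 638439333) = 390022/638439948 = 390022*(1/638439948) = 195011/319219974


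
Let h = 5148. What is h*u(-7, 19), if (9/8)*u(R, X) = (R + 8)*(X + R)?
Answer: 54912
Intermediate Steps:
u(R, X) = 8*(8 + R)*(R + X)/9 (u(R, X) = 8*((R + 8)*(X + R))/9 = 8*((8 + R)*(R + X))/9 = 8*(8 + R)*(R + X)/9)
h*u(-7, 19) = 5148*((8/9)*(-7)² + (64/9)*(-7) + (64/9)*19 + (8/9)*(-7)*19) = 5148*((8/9)*49 - 448/9 + 1216/9 - 1064/9) = 5148*(392/9 - 448/9 + 1216/9 - 1064/9) = 5148*(32/3) = 54912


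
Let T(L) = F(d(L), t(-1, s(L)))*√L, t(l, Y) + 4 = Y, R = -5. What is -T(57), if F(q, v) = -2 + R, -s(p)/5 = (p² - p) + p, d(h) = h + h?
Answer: 7*√57 ≈ 52.849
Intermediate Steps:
d(h) = 2*h
s(p) = -5*p² (s(p) = -5*((p² - p) + p) = -5*p²)
t(l, Y) = -4 + Y
F(q, v) = -7 (F(q, v) = -2 - 5 = -7)
T(L) = -7*√L
-T(57) = -(-7)*√57 = 7*√57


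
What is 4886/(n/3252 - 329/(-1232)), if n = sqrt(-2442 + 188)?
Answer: 26714378785248/1464444265 - 215331414144*I*sqrt(46)/1464444265 ≈ 18242.0 - 997.27*I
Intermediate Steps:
n = 7*I*sqrt(46) (n = sqrt(-2254) = 7*I*sqrt(46) ≈ 47.476*I)
4886/(n/3252 - 329/(-1232)) = 4886/((7*I*sqrt(46))/3252 - 329/(-1232)) = 4886/((7*I*sqrt(46))*(1/3252) - 329*(-1/1232)) = 4886/(7*I*sqrt(46)/3252 + 47/176) = 4886/(47/176 + 7*I*sqrt(46)/3252)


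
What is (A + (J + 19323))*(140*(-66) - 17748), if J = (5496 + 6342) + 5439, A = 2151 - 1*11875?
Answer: -725329488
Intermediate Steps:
A = -9724 (A = 2151 - 11875 = -9724)
J = 17277 (J = 11838 + 5439 = 17277)
(A + (J + 19323))*(140*(-66) - 17748) = (-9724 + (17277 + 19323))*(140*(-66) - 17748) = (-9724 + 36600)*(-9240 - 17748) = 26876*(-26988) = -725329488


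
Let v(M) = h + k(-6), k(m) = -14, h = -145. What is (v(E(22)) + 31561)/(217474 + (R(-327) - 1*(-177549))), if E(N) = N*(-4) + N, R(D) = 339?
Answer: 15701/197681 ≈ 0.079426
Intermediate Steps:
E(N) = -3*N (E(N) = -4*N + N = -3*N)
v(M) = -159 (v(M) = -145 - 14 = -159)
(v(E(22)) + 31561)/(217474 + (R(-327) - 1*(-177549))) = (-159 + 31561)/(217474 + (339 - 1*(-177549))) = 31402/(217474 + (339 + 177549)) = 31402/(217474 + 177888) = 31402/395362 = 31402*(1/395362) = 15701/197681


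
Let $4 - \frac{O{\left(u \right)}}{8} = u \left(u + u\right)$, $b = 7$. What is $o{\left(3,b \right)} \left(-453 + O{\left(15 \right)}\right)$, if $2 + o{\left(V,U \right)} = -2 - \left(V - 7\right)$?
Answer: $0$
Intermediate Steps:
$O{\left(u \right)} = 32 - 16 u^{2}$ ($O{\left(u \right)} = 32 - 8 u \left(u + u\right) = 32 - 8 u 2 u = 32 - 8 \cdot 2 u^{2} = 32 - 16 u^{2}$)
$o{\left(V,U \right)} = 3 - V$ ($o{\left(V,U \right)} = -2 - \left(-5 + V\right) = 3 - V$)
$o{\left(3,b \right)} \left(-453 + O{\left(15 \right)}\right) = \left(3 - 3\right) \left(-453 + \left(32 - 16 \cdot 15^{2}\right)\right) = \left(3 - 3\right) \left(-453 + \left(32 - 3600\right)\right) = 0 \left(-453 + \left(32 - 3600\right)\right) = 0 \left(-453 - 3568\right) = 0 \left(-4021\right) = 0$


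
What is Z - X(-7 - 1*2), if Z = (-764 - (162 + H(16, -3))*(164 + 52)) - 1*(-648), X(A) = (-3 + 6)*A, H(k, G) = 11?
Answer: -37457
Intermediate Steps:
X(A) = 3*A
Z = -37484 (Z = (-764 - (162 + 11)*(164 + 52)) - 1*(-648) = (-764 - 173*216) + 648 = (-764 - 1*37368) + 648 = (-764 - 37368) + 648 = -38132 + 648 = -37484)
Z - X(-7 - 1*2) = -37484 - 3*(-7 - 1*2) = -37484 - 3*(-7 - 2) = -37484 - 3*(-9) = -37484 - 1*(-27) = -37484 + 27 = -37457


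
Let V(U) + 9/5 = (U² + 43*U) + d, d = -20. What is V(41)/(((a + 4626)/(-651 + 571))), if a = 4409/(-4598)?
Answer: -1258822048/21265939 ≈ -59.194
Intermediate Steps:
a = -4409/4598 (a = 4409*(-1/4598) = -4409/4598 ≈ -0.95889)
V(U) = -109/5 + U² + 43*U (V(U) = -9/5 + ((U² + 43*U) - 20) = -9/5 + (-20 + U² + 43*U) = -109/5 + U² + 43*U)
V(41)/(((a + 4626)/(-651 + 571))) = (-109/5 + 41² + 43*41)/(((-4409/4598 + 4626)/(-651 + 571))) = (-109/5 + 1681 + 1763)/(((21265939/4598)/(-80))) = 17111/(5*(((21265939/4598)*(-1/80)))) = 17111/(5*(-21265939/367840)) = (17111/5)*(-367840/21265939) = -1258822048/21265939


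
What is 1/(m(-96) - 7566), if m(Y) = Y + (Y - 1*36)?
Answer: -1/7794 ≈ -0.00012830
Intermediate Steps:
m(Y) = -36 + 2*Y (m(Y) = Y + (Y - 36) = Y + (-36 + Y) = -36 + 2*Y)
1/(m(-96) - 7566) = 1/((-36 + 2*(-96)) - 7566) = 1/((-36 - 192) - 7566) = 1/(-228 - 7566) = 1/(-7794) = -1/7794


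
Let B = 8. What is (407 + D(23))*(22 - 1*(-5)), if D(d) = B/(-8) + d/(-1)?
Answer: 10341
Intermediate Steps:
D(d) = -1 - d (D(d) = 8/(-8) + d/(-1) = 8*(-⅛) + d*(-1) = -1 - d)
(407 + D(23))*(22 - 1*(-5)) = (407 + (-1 - 1*23))*(22 - 1*(-5)) = (407 + (-1 - 23))*(22 + 5) = (407 - 24)*27 = 383*27 = 10341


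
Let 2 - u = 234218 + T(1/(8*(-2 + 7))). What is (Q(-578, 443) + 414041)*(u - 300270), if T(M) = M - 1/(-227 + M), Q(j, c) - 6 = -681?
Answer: -40117985961851837/181580 ≈ -2.2094e+11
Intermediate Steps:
Q(j, c) = -675 (Q(j, c) = 6 - 681 = -675)
u = -85057893239/363160 (u = 2 - (234218 + (-1 + (1/(8*(-2 + 7)))² - 227*1/(8*(-2 + 7)))/(-227 + 1/(8*(-2 + 7)))) = 2 - (234218 + (-1 + (1/(8*5))² - 227/(8*5))/(-227 + 1/(8*5))) = 2 - (234218 + (-1 + (1/40)² - 227/40)/(-227 + 1/40)) = 2 - (234218 + (-1 + (1/40)² - 227*1/40)/(-227 + 1/40)) = 2 - (234218 + (-1 + 1/1600 - 227/40)/(-9079/40)) = 2 - (234218 - 40/9079*(-10679/1600)) = 2 - (234218 + 10679/363160) = 2 - 1*85058619559/363160 = 2 - 85058619559/363160 = -85057893239/363160 ≈ -2.3422e+5)
(Q(-578, 443) + 414041)*(u - 300270) = (-675 + 414041)*(-85057893239/363160 - 300270) = 413366*(-194103946439/363160) = -40117985961851837/181580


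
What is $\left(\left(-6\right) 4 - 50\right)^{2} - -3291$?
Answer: $8767$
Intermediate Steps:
$\left(\left(-6\right) 4 - 50\right)^{2} - -3291 = \left(-24 - 50\right)^{2} + \left(-4223 + 7514\right) = \left(-74\right)^{2} + 3291 = 5476 + 3291 = 8767$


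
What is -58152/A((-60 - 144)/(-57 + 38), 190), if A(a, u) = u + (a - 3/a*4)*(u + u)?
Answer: -164764/10895 ≈ -15.123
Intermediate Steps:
A(a, u) = u + 2*u*(a - 12/a) (A(a, u) = u + (a - 12/a)*(2*u) = u + 2*u*(a - 12/a))
-58152/A((-60 - 144)/(-57 + 38), 190) = -58152*(-60 - 144)/(190*(-57 + 38)*(-24 + ((-60 - 144)/(-57 + 38))*(1 + 2*((-60 - 144)/(-57 + 38))))) = -58152*102/(1805*(-24 + (-204/(-19))*(1 + 2*(-204/(-19))))) = -58152*102/(1805*(-24 + (-204*(-1/19))*(1 + 2*(-204*(-1/19))))) = -58152*102/(1805*(-24 + 204*(1 + 2*(204/19))/19)) = -58152*102/(1805*(-24 + 204*(1 + 408/19)/19)) = -58152*102/(1805*(-24 + (204/19)*(427/19))) = -58152*102/(1805*(-24 + 87108/361)) = -58152/(190*(19/204)*(78444/361)) = -58152/65370/17 = -58152*17/65370 = -164764/10895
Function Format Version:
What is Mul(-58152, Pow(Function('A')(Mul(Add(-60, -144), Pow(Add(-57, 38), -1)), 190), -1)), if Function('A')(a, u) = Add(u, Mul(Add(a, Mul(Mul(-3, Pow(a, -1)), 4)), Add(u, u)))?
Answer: Rational(-164764, 10895) ≈ -15.123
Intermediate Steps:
Function('A')(a, u) = Add(u, Mul(2, u, Add(a, Mul(-12, Pow(a, -1))))) (Function('A')(a, u) = Add(u, Mul(Add(a, Mul(-12, Pow(a, -1))), Mul(2, u))) = Add(u, Mul(2, u, Add(a, Mul(-12, Pow(a, -1))))))
Mul(-58152, Pow(Function('A')(Mul(Add(-60, -144), Pow(Add(-57, 38), -1)), 190), -1)) = Mul(-58152, Pow(Mul(190, Pow(Mul(Add(-60, -144), Pow(Add(-57, 38), -1)), -1), Add(-24, Mul(Mul(Add(-60, -144), Pow(Add(-57, 38), -1)), Add(1, Mul(2, Mul(Add(-60, -144), Pow(Add(-57, 38), -1))))))), -1)) = Mul(-58152, Pow(Mul(190, Pow(Mul(-204, Pow(-19, -1)), -1), Add(-24, Mul(Mul(-204, Pow(-19, -1)), Add(1, Mul(2, Mul(-204, Pow(-19, -1))))))), -1)) = Mul(-58152, Pow(Mul(190, Pow(Mul(-204, Rational(-1, 19)), -1), Add(-24, Mul(Mul(-204, Rational(-1, 19)), Add(1, Mul(2, Mul(-204, Rational(-1, 19))))))), -1)) = Mul(-58152, Pow(Mul(190, Pow(Rational(204, 19), -1), Add(-24, Mul(Rational(204, 19), Add(1, Mul(2, Rational(204, 19)))))), -1)) = Mul(-58152, Pow(Mul(190, Rational(19, 204), Add(-24, Mul(Rational(204, 19), Add(1, Rational(408, 19))))), -1)) = Mul(-58152, Pow(Mul(190, Rational(19, 204), Add(-24, Mul(Rational(204, 19), Rational(427, 19)))), -1)) = Mul(-58152, Pow(Mul(190, Rational(19, 204), Add(-24, Rational(87108, 361))), -1)) = Mul(-58152, Pow(Mul(190, Rational(19, 204), Rational(78444, 361)), -1)) = Mul(-58152, Pow(Rational(65370, 17), -1)) = Mul(-58152, Rational(17, 65370)) = Rational(-164764, 10895)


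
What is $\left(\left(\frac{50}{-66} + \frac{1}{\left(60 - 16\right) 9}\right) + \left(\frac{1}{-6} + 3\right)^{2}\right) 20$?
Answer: $\frac{1600}{11} \approx 145.45$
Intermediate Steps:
$\left(\left(\frac{50}{-66} + \frac{1}{\left(60 - 16\right) 9}\right) + \left(\frac{1}{-6} + 3\right)^{2}\right) 20 = \left(\left(50 \left(- \frac{1}{66}\right) + \frac{1}{44} \cdot \frac{1}{9}\right) + \left(- \frac{1}{6} + 3\right)^{2}\right) 20 = \left(\left(- \frac{25}{33} + \frac{1}{44} \cdot \frac{1}{9}\right) + \left(\frac{17}{6}\right)^{2}\right) 20 = \left(\left(- \frac{25}{33} + \frac{1}{396}\right) + \frac{289}{36}\right) 20 = \left(- \frac{299}{396} + \frac{289}{36}\right) 20 = \frac{80}{11} \cdot 20 = \frac{1600}{11}$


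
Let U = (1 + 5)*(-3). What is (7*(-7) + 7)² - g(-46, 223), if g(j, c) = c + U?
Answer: 1559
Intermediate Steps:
U = -18 (U = 6*(-3) = -18)
g(j, c) = -18 + c (g(j, c) = c - 18 = -18 + c)
(7*(-7) + 7)² - g(-46, 223) = (7*(-7) + 7)² - (-18 + 223) = (-49 + 7)² - 1*205 = (-42)² - 205 = 1764 - 205 = 1559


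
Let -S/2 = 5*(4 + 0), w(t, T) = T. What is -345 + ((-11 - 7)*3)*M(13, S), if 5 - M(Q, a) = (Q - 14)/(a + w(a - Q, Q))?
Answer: -613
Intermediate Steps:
S = -40 (S = -10*(4 + 0) = -10*4 = -2*20 = -40)
M(Q, a) = 5 - (-14 + Q)/(Q + a) (M(Q, a) = 5 - (Q - 14)/(a + Q) = 5 - (-14 + Q)/(Q + a))
-345 + ((-11 - 7)*3)*M(13, S) = -345 + ((-11 - 7)*3)*((14 + 4*13 + 5*(-40))/(13 - 40)) = -345 + (-18*3)*((14 + 52 - 200)/(-27)) = -345 - (-2)*(-134) = -345 - 54*134/27 = -345 - 268 = -613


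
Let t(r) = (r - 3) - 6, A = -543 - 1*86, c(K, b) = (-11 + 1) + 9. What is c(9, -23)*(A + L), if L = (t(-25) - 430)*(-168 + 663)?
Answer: 230309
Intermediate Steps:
c(K, b) = -1 (c(K, b) = -10 + 9 = -1)
A = -629 (A = -543 - 86 = -629)
t(r) = -9 + r (t(r) = (-3 + r) - 6 = -9 + r)
L = -229680 (L = ((-9 - 25) - 430)*(-168 + 663) = (-34 - 430)*495 = -464*495 = -229680)
c(9, -23)*(A + L) = -(-629 - 229680) = -1*(-230309) = 230309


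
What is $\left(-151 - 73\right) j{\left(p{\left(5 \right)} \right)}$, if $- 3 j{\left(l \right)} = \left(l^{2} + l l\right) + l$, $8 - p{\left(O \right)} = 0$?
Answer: $\frac{30464}{3} \approx 10155.0$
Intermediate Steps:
$p{\left(O \right)} = 8$ ($p{\left(O \right)} = 8 - 0 = 8 + 0 = 8$)
$j{\left(l \right)} = - \frac{2 l^{2}}{3} - \frac{l}{3}$ ($j{\left(l \right)} = - \frac{\left(l^{2} + l l\right) + l}{3} = - \frac{\left(l^{2} + l^{2}\right) + l}{3} = - \frac{2 l^{2} + l}{3} = - \frac{l + 2 l^{2}}{3} = - \frac{2 l^{2}}{3} - \frac{l}{3}$)
$\left(-151 - 73\right) j{\left(p{\left(5 \right)} \right)} = \left(-151 - 73\right) \left(\left(- \frac{1}{3}\right) 8 \left(1 + 2 \cdot 8\right)\right) = - 224 \left(\left(- \frac{1}{3}\right) 8 \left(1 + 16\right)\right) = - 224 \left(\left(- \frac{1}{3}\right) 8 \cdot 17\right) = \left(-224\right) \left(- \frac{136}{3}\right) = \frac{30464}{3}$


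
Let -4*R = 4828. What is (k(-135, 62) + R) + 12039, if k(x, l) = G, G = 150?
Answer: 10982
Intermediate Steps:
k(x, l) = 150
R = -1207 (R = -¼*4828 = -1207)
(k(-135, 62) + R) + 12039 = (150 - 1207) + 12039 = -1057 + 12039 = 10982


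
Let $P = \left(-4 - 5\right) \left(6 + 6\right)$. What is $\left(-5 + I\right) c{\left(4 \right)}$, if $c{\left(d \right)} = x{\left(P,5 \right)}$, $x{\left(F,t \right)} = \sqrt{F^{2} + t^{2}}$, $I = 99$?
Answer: $94 \sqrt{11689} \approx 10163.0$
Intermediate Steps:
$P = -108$ ($P = \left(-9\right) 12 = -108$)
$c{\left(d \right)} = \sqrt{11689}$ ($c{\left(d \right)} = \sqrt{\left(-108\right)^{2} + 5^{2}} = \sqrt{11664 + 25} = \sqrt{11689}$)
$\left(-5 + I\right) c{\left(4 \right)} = \left(-5 + 99\right) \sqrt{11689} = 94 \sqrt{11689}$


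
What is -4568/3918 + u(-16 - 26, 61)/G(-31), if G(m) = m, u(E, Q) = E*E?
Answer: -3526480/60729 ≈ -58.069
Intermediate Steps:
u(E, Q) = E²
-4568/3918 + u(-16 - 26, 61)/G(-31) = -4568/3918 + (-16 - 26)²/(-31) = -4568*1/3918 + (-42)²*(-1/31) = -2284/1959 + 1764*(-1/31) = -2284/1959 - 1764/31 = -3526480/60729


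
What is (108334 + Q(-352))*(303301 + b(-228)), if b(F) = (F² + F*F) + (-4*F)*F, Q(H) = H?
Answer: 21524376006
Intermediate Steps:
b(F) = -2*F² (b(F) = (F² + F²) - 4*F² = 2*F² - 4*F² = -2*F²)
(108334 + Q(-352))*(303301 + b(-228)) = (108334 - 352)*(303301 - 2*(-228)²) = 107982*(303301 - 2*51984) = 107982*(303301 - 103968) = 107982*199333 = 21524376006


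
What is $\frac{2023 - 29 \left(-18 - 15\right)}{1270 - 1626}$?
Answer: $- \frac{745}{89} \approx -8.3708$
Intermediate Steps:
$\frac{2023 - 29 \left(-18 - 15\right)}{1270 - 1626} = \frac{2023 - -957}{-356} = \left(2023 + 957\right) \left(- \frac{1}{356}\right) = 2980 \left(- \frac{1}{356}\right) = - \frac{745}{89}$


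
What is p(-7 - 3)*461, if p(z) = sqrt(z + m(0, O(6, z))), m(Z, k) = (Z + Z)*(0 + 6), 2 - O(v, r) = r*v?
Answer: 461*I*sqrt(10) ≈ 1457.8*I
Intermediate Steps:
O(v, r) = 2 - r*v
m(Z, k) = 12*Z (m(Z, k) = (2*Z)*6 = 12*Z)
p(z) = sqrt(z) (p(z) = sqrt(z + 12*0) = sqrt(z + 0) = sqrt(z))
p(-7 - 3)*461 = sqrt(-7 - 3)*461 = sqrt(-10)*461 = (I*sqrt(10))*461 = 461*I*sqrt(10)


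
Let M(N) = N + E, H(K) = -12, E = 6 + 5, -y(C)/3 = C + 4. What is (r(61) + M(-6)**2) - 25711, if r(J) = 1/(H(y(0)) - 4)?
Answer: -410977/16 ≈ -25686.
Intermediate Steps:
y(C) = -12 - 3*C (y(C) = -3*(C + 4) = -3*(4 + C) = -12 - 3*C)
E = 11
M(N) = 11 + N (M(N) = N + 11 = 11 + N)
r(J) = -1/16 (r(J) = 1/(-12 - 4) = 1/(-16) = -1/16)
(r(61) + M(-6)**2) - 25711 = (-1/16 + (11 - 6)**2) - 25711 = (-1/16 + 5**2) - 25711 = (-1/16 + 25) - 25711 = 399/16 - 25711 = -410977/16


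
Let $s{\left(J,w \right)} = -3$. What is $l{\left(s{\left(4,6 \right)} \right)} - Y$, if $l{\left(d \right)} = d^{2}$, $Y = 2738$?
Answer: $-2729$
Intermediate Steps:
$l{\left(s{\left(4,6 \right)} \right)} - Y = \left(-3\right)^{2} - 2738 = 9 - 2738 = -2729$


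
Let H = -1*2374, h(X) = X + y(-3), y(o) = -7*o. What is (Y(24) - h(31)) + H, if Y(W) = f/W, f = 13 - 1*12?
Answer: -58223/24 ≈ -2426.0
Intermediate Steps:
f = 1 (f = 13 - 12 = 1)
Y(W) = 1/W
h(X) = 21 + X (h(X) = X - 7*(-3) = X + 21 = 21 + X)
H = -2374
(Y(24) - h(31)) + H = (1/24 - (21 + 31)) - 2374 = (1/24 - 1*52) - 2374 = (1/24 - 52) - 2374 = -1247/24 - 2374 = -58223/24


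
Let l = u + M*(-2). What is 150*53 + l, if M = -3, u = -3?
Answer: 7953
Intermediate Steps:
l = 3 (l = -3 - 3*(-2) = -3 + 6 = 3)
150*53 + l = 150*53 + 3 = 7950 + 3 = 7953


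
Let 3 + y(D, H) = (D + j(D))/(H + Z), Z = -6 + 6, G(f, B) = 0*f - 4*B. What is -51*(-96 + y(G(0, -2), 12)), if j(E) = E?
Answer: 4981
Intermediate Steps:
G(f, B) = -4*B (G(f, B) = 0 - 4*B = -4*B)
Z = 0
y(D, H) = -3 + 2*D/H (y(D, H) = -3 + (D + D)/(H + 0) = -3 + (2*D)/H = -3 + 2*D/H)
-51*(-96 + y(G(0, -2), 12)) = -51*(-96 + (-3 + 2*(-4*(-2))/12)) = -51*(-96 + (-3 + 2*8*(1/12))) = -51*(-96 + (-3 + 4/3)) = -51*(-96 - 5/3) = -51*(-293/3) = 4981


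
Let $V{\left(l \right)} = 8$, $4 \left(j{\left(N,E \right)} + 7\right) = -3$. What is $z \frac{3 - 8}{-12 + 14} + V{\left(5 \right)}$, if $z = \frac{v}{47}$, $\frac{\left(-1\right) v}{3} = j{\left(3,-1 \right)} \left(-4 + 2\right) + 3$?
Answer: $\frac{2059}{188} \approx 10.952$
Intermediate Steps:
$j{\left(N,E \right)} = - \frac{31}{4}$ ($j{\left(N,E \right)} = -7 + \frac{1}{4} \left(-3\right) = -7 - \frac{3}{4} = - \frac{31}{4}$)
$v = - \frac{111}{2}$ ($v = - 3 \left(- \frac{31 \left(-4 + 2\right)}{4} + 3\right) = - 3 \left(\left(- \frac{31}{4}\right) \left(-2\right) + 3\right) = - 3 \left(\frac{31}{2} + 3\right) = \left(-3\right) \frac{37}{2} = - \frac{111}{2} \approx -55.5$)
$z = - \frac{111}{94}$ ($z = - \frac{111}{2 \cdot 47} = \left(- \frac{111}{2}\right) \frac{1}{47} = - \frac{111}{94} \approx -1.1809$)
$z \frac{3 - 8}{-12 + 14} + V{\left(5 \right)} = - \frac{111 \frac{3 - 8}{-12 + 14}}{94} + 8 = - \frac{111 \left(- \frac{5}{2}\right)}{94} + 8 = - \frac{111 \left(\left(-5\right) \frac{1}{2}\right)}{94} + 8 = \left(- \frac{111}{94}\right) \left(- \frac{5}{2}\right) + 8 = \frac{555}{188} + 8 = \frac{2059}{188}$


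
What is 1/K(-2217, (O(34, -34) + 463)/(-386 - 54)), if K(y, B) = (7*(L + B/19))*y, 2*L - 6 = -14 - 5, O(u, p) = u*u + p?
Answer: 1672/173580015 ≈ 9.6325e-6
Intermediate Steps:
O(u, p) = p + u² (O(u, p) = u² + p = p + u²)
L = -13/2 (L = 3 + (-14 - 5)/2 = 3 + (½)*(-19) = 3 - 19/2 = -13/2 ≈ -6.5000)
K(y, B) = y*(-91/2 + 7*B/19) (K(y, B) = (7*(-13/2 + B/19))*y = (-91/2 + 7*B/19)*y = y*(-91/2 + 7*B/19))
1/K(-2217, (O(34, -34) + 463)/(-386 - 54)) = 1/((7/38)*(-2217)*(-247 + 2*(((-34 + 34²) + 463)/(-386 - 54)))) = 1/((7/38)*(-2217)*(-247 + 2*(((-34 + 1156) + 463)/(-440)))) = 1/((7/38)*(-2217)*(-247 + 2*((1122 + 463)*(-1/440)))) = 1/((7/38)*(-2217)*(-247 + 2*(1585*(-1/440)))) = 1/((7/38)*(-2217)*(-247 + 2*(-317/88))) = 1/((7/38)*(-2217)*(-247 - 317/44)) = 1/((7/38)*(-2217)*(-11185/44)) = 1/(173580015/1672) = 1672/173580015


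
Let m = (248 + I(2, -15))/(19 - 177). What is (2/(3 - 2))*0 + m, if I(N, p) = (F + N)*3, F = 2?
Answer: -130/79 ≈ -1.6456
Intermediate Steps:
I(N, p) = 6 + 3*N (I(N, p) = (2 + N)*3 = 6 + 3*N)
m = -130/79 (m = (248 + (6 + 3*2))/(19 - 177) = (248 + (6 + 6))/(-158) = (248 + 12)*(-1/158) = 260*(-1/158) = -130/79 ≈ -1.6456)
(2/(3 - 2))*0 + m = (2/(3 - 2))*0 - 130/79 = (2/1)*0 - 130/79 = (2*1)*0 - 130/79 = 2*0 - 130/79 = 0 - 130/79 = -130/79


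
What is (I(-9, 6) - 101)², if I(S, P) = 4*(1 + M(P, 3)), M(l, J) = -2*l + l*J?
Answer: 5329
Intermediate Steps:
M(l, J) = -2*l + J*l
I(S, P) = 4 + 4*P (I(S, P) = 4*(1 + P*(-2 + 3)) = 4*(1 + P*1) = 4*(1 + P) = 4 + 4*P)
(I(-9, 6) - 101)² = ((4 + 4*6) - 101)² = ((4 + 24) - 101)² = (28 - 101)² = (-73)² = 5329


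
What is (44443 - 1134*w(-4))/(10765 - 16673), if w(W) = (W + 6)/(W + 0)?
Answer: -3215/422 ≈ -7.6185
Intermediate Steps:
w(W) = (6 + W)/W
(44443 - 1134*w(-4))/(10765 - 16673) = (44443 - 1134*(6 - 4)/(-4))/(10765 - 16673) = (44443 - (-567)*2/2)/(-5908) = (44443 - 1134*(-½))*(-1/5908) = (44443 + 567)*(-1/5908) = 45010*(-1/5908) = -3215/422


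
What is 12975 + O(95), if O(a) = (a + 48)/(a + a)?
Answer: 2465393/190 ≈ 12976.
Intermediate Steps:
O(a) = (48 + a)/(2*a) (O(a) = (48 + a)/((2*a)) = (48 + a)*(1/(2*a)) = (48 + a)/(2*a))
12975 + O(95) = 12975 + (½)*(48 + 95)/95 = 12975 + (½)*(1/95)*143 = 12975 + 143/190 = 2465393/190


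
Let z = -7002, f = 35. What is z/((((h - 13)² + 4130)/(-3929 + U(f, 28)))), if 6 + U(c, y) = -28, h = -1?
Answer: 4624821/721 ≈ 6414.5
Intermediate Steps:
U(c, y) = -34 (U(c, y) = -6 - 28 = -34)
z/((((h - 13)² + 4130)/(-3929 + U(f, 28)))) = -7002*(-3929 - 34)/((-1 - 13)² + 4130) = -7002*(-3963/((-14)² + 4130)) = -7002*(-3963/(196 + 4130)) = -7002/(4326*(-1/3963)) = -7002/(-1442/1321) = -7002*(-1321/1442) = 4624821/721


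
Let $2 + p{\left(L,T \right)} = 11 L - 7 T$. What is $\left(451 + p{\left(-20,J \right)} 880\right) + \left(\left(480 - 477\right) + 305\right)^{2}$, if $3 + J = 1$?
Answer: $-87725$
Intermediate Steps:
$J = -2$ ($J = -3 + 1 = -2$)
$p{\left(L,T \right)} = -2 - 7 T + 11 L$ ($p{\left(L,T \right)} = -2 + \left(11 L - 7 T\right) = -2 + \left(- 7 T + 11 L\right) = -2 - 7 T + 11 L$)
$\left(451 + p{\left(-20,J \right)} 880\right) + \left(\left(480 - 477\right) + 305\right)^{2} = \left(451 + \left(-2 - -14 + 11 \left(-20\right)\right) 880\right) + \left(\left(480 - 477\right) + 305\right)^{2} = \left(451 + \left(-2 + 14 - 220\right) 880\right) + \left(\left(480 - 477\right) + 305\right)^{2} = \left(451 - 183040\right) + \left(3 + 305\right)^{2} = \left(451 - 183040\right) + 308^{2} = -182589 + 94864 = -87725$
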